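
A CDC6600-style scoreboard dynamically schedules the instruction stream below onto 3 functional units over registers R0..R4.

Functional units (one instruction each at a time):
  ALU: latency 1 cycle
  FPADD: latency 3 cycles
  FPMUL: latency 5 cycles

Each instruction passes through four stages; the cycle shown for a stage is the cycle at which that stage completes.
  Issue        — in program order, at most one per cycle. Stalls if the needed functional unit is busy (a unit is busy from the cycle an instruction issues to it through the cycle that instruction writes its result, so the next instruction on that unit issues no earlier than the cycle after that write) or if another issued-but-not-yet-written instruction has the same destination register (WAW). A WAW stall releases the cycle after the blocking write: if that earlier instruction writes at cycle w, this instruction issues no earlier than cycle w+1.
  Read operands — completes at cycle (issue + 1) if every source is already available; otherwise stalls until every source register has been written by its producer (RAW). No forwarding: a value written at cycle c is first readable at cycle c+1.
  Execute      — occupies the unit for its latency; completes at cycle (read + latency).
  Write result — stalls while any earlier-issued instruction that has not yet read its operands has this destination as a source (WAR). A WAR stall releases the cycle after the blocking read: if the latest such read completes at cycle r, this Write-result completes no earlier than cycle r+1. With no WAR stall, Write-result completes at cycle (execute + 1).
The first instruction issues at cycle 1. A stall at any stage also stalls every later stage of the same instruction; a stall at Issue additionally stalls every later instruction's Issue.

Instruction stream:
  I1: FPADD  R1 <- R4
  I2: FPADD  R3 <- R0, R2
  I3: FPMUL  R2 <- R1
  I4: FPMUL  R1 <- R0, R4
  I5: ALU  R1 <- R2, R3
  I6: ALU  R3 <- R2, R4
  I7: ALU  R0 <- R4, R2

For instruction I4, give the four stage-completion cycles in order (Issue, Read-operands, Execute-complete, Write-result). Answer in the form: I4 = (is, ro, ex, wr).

I1  is:1  ro:2  ex:5  wr:6
I2  is:7  ro:8  ex:11  wr:12  — struct: FPADD busy until I1 writes@6
I3  is:8  ro:9  ex:14  wr:15
I4  is:16  ro:17  ex:22  wr:23  — struct: FPMUL busy until I3 writes@15
I5  is:24  ro:25  ex:26  wr:27  — WAW R1: wait I4 write@23
I6  is:28  ro:29  ex:30  wr:31  — struct: ALU busy until I5 writes@27
I7  is:32  ro:33  ex:34  wr:35  — struct: ALU busy until I6 writes@31

I4 = (16, 17, 22, 23)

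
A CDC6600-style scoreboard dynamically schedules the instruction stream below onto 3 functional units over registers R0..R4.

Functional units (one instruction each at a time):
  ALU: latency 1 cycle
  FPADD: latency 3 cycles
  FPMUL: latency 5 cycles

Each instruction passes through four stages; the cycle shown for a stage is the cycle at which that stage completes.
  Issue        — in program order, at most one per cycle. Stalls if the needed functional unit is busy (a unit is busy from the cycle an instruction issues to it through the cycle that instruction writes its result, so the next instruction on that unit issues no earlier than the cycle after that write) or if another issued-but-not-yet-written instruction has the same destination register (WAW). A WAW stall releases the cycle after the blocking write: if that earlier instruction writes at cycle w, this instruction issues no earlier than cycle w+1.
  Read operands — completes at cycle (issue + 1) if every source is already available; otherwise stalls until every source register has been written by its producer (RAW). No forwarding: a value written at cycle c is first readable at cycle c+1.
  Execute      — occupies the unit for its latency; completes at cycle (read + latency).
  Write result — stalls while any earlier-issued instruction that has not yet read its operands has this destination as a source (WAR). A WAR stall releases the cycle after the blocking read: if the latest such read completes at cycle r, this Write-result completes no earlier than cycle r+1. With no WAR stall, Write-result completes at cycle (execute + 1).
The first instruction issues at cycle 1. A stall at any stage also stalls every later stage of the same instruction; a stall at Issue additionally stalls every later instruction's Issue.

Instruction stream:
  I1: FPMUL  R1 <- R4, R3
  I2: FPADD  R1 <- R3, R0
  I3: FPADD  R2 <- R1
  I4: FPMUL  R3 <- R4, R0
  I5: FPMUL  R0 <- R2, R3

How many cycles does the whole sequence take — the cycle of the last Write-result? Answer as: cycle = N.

[1] issue I1 (FPMUL)
[2] I1 read-ops
[7] I1 finished on FPMUL
[8] I1→R1
[9] issue I2 (FPADD)
[10] I2 read-ops
[13] I2 finished on FPADD
[14] I2→R1
[15] issue I3 (FPADD)
[16] I3 read-ops · issue I4 (FPMUL)
[17] I4 read-ops
[19] I3 finished on FPADD
[20] I3→R2
[22] I4 finished on FPMUL
[23] I4→R3
[24] issue I5 (FPMUL)
[25] I5 read-ops
[30] I5 finished on FPMUL
[31] I5→R0

cycle = 31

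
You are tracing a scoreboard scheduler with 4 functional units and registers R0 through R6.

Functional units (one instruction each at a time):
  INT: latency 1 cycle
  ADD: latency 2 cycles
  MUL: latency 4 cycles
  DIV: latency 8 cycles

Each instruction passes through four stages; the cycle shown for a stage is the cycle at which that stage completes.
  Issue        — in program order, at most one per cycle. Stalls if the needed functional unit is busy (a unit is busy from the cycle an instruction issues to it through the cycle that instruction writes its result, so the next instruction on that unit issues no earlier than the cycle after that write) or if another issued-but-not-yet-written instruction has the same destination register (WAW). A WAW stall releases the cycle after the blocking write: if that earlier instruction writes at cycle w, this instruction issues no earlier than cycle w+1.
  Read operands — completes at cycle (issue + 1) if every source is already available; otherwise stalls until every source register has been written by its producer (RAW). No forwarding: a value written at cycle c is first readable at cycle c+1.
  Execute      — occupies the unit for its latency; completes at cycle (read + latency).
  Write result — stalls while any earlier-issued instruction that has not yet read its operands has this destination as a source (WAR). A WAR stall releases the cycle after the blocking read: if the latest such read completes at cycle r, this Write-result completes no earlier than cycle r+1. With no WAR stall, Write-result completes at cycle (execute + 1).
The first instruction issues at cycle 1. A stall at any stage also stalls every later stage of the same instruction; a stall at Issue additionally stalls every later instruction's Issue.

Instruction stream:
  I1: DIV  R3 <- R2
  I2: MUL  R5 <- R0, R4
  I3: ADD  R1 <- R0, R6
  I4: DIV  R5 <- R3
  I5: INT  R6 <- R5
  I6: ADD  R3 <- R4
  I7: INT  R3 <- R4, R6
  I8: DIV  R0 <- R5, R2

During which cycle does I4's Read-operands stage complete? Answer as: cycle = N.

t=1  issue I1 (DIV)
t=2  I1 read-ops; issue I2 (MUL)
t=3  I2 read-ops; issue I3 (ADD)
t=4  I3 read-ops
t=6  I3 finished on ADD
t=7  I2 finished on MUL; I3→R1
t=8  I2→R5
t=10  I1 finished on DIV
t=11  I1→R3
t=12  issue I4 (DIV)
t=13  I4 read-ops; issue I5 (INT)
t=14  issue I6 (ADD)
t=15  I6 read-ops
t=17  I6 finished on ADD
t=18  I6→R3
t=21  I4 finished on DIV
t=22  I4→R5
t=23  I5 read-ops
t=24  I5 finished on INT
t=25  I5→R6
t=26  issue I7 (INT)
t=27  I7 read-ops; issue I8 (DIV)
t=28  I7 finished on INT; I8 read-ops
t=29  I7→R3
t=36  I8 finished on DIV
t=37  I8→R0

cycle = 13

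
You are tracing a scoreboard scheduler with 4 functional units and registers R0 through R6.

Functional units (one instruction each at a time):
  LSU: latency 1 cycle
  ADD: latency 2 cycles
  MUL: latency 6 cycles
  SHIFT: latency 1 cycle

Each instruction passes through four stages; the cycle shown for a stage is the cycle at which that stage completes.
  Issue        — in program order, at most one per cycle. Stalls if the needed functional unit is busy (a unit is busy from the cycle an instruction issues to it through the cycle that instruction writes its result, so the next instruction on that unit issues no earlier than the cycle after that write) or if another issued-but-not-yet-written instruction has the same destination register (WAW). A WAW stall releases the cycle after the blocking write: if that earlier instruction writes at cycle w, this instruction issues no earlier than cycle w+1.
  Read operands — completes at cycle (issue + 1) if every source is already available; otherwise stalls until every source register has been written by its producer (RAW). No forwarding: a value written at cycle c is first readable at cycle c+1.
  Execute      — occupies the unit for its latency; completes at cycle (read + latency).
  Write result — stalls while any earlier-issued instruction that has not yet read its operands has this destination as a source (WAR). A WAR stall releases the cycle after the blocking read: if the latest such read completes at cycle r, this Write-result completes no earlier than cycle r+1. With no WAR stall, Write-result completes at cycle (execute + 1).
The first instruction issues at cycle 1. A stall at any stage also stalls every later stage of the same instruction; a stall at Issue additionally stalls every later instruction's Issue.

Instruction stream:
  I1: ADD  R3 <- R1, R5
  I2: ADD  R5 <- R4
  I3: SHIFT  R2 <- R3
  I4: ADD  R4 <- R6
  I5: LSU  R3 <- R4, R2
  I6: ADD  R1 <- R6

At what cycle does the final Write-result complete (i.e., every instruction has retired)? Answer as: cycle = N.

cycle = 20

[1] I1 dispatched to ADD
[2] I1 operands ready
[4] I1 complete
[5] R3←I1
[6] I2 dispatched to ADD
[7] I2 operands ready; I3 dispatched to SHIFT
[8] I3 operands ready
[9] I2 complete; I3 complete
[10] R5←I2; R2←I3
[11] I4 dispatched to ADD
[12] I4 operands ready; I5 dispatched to LSU
[14] I4 complete
[15] R4←I4
[16] I5 operands ready; I6 dispatched to ADD
[17] I5 complete; I6 operands ready
[18] R3←I5
[19] I6 complete
[20] R1←I6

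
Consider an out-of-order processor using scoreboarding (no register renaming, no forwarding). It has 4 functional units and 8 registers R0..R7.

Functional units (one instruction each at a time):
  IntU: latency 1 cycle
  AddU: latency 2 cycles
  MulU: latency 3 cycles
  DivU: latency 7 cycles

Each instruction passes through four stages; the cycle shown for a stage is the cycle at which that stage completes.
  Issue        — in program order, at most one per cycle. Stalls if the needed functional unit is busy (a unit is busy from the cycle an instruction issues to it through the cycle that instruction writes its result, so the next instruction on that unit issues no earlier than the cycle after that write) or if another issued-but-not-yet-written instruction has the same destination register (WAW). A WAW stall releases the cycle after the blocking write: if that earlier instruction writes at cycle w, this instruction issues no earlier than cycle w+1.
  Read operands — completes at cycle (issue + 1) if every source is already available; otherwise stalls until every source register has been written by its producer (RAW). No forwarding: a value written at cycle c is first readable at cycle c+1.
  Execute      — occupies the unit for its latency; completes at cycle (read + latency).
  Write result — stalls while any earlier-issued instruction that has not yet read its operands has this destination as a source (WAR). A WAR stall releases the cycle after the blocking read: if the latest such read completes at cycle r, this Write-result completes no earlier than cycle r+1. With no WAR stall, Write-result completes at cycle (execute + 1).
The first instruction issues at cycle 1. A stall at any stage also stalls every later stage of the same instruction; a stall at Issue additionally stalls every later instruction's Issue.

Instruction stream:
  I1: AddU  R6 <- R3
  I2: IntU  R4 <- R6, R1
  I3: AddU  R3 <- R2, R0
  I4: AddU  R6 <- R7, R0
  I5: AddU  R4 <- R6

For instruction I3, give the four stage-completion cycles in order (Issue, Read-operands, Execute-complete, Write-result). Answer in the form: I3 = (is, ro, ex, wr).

[1] I1→AddU
[2] I1 RO · I2→IntU
[4] I1 EX
[5] I1 WR R6
[6] I2 RO · I3→AddU
[7] I2 EX · I3 RO
[8] I2 WR R4
[9] I3 EX
[10] I3 WR R3
[11] I4→AddU
[12] I4 RO
[14] I4 EX
[15] I4 WR R6
[16] I5→AddU
[17] I5 RO
[19] I5 EX
[20] I5 WR R4

I3 = (6, 7, 9, 10)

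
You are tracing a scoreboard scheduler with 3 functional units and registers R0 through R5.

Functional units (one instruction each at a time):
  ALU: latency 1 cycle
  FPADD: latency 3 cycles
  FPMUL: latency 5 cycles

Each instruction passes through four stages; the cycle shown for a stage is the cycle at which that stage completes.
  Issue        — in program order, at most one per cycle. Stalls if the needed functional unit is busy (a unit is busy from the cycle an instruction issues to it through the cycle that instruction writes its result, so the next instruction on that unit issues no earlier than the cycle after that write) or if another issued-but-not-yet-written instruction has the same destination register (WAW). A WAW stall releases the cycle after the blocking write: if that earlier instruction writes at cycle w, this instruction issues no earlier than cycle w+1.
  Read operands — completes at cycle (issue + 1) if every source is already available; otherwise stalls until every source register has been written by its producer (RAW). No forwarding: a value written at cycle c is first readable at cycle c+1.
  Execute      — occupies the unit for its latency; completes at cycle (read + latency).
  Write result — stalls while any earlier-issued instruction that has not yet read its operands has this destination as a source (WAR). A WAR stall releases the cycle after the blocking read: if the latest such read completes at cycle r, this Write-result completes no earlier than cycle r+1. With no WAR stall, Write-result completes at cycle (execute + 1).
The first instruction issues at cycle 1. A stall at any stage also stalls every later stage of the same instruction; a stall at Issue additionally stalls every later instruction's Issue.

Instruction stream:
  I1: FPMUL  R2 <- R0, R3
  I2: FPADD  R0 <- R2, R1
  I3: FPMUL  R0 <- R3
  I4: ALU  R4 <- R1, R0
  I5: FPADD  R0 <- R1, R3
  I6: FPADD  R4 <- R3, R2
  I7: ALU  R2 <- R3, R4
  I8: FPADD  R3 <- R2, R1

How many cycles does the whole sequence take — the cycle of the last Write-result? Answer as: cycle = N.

cycle = 41

t=1  I1 issues→FPMUL
t=2  I1 reads | I2 issues→FPADD
t=7  I1 exec-done
t=8  I1 writes R2
t=9  I2 reads
t=12  I2 exec-done
t=13  I2 writes R0
t=14  I3 issues→FPMUL
t=15  I3 reads | I4 issues→ALU
t=20  I3 exec-done
t=21  I3 writes R0
t=22  I4 reads | I5 issues→FPADD
t=23  I4 exec-done | I5 reads
t=24  I4 writes R4
t=26  I5 exec-done
t=27  I5 writes R0
t=28  I6 issues→FPADD
t=29  I6 reads | I7 issues→ALU
t=32  I6 exec-done
t=33  I6 writes R4
t=34  I7 reads | I8 issues→FPADD
t=35  I7 exec-done
t=36  I7 writes R2
t=37  I8 reads
t=40  I8 exec-done
t=41  I8 writes R3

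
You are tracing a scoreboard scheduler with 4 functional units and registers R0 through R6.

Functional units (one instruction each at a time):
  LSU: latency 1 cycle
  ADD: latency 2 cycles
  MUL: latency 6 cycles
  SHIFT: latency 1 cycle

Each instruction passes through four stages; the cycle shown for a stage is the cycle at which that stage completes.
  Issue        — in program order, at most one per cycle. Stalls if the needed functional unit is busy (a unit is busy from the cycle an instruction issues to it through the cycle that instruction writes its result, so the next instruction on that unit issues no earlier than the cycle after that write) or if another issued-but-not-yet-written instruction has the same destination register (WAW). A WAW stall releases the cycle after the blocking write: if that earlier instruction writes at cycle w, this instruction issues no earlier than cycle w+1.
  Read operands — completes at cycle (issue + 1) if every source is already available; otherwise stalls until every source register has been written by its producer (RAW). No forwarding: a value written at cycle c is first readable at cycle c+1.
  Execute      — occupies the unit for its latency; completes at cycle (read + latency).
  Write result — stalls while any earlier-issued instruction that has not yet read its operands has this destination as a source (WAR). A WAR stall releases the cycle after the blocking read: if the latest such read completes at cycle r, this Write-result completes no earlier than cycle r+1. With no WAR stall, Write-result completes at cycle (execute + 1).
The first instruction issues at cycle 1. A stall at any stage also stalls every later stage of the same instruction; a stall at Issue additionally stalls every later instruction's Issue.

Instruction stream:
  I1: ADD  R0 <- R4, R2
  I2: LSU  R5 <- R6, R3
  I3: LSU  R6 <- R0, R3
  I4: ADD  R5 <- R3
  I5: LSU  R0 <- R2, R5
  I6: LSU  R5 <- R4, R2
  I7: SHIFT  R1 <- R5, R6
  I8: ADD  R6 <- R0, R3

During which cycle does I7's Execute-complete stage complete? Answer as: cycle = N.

cycle = 20

[I1] 1/2/4/5
[I2] 2/3/4/5
[I3] 6/7/8/9  (struct: LSU busy until I2 writes@5)
[I4] 7/8/10/11
[I5] 10/12/13/14  (struct: LSU busy until I3 writes@9; RAW R5: wait I4 write@11)
[I6] 15/16/17/18  (struct: LSU busy until I5 writes@14)
[I7] 16/19/20/21  (RAW R5: wait I6 write@18)
[I8] 17/18/20/21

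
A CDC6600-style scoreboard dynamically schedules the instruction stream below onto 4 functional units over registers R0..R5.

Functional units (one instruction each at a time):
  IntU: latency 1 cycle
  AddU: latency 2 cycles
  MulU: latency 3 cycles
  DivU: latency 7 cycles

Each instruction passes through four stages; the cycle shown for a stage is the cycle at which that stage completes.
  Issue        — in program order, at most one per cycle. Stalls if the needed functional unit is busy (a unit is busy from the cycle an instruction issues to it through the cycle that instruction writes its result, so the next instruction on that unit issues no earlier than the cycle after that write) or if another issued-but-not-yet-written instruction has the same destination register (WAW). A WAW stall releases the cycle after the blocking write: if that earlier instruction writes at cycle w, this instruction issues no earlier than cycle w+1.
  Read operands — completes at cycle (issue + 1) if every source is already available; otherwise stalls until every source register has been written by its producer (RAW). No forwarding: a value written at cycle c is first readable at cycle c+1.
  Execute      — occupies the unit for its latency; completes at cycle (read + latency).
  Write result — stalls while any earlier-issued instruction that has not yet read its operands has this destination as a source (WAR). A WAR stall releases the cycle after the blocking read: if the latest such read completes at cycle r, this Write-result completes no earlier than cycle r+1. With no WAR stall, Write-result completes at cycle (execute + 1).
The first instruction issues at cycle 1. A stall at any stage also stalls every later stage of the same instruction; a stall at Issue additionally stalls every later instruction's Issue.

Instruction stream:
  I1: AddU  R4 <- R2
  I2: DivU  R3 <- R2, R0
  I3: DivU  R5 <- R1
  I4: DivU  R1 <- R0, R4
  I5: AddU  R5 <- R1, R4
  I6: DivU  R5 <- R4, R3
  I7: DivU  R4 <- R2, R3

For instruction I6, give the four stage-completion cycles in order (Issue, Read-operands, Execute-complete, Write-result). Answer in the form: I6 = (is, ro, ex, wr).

I6 = (36, 37, 44, 45)

cycle 1: I1 dispatched to AddU
cycle 2: I1 operands ready · I2 dispatched to DivU
cycle 3: I2 operands ready
cycle 4: I1 complete
cycle 5: R4←I1
cycle 10: I2 complete
cycle 11: R3←I2
cycle 12: I3 dispatched to DivU
cycle 13: I3 operands ready
cycle 20: I3 complete
cycle 21: R5←I3
cycle 22: I4 dispatched to DivU
cycle 23: I4 operands ready · I5 dispatched to AddU
cycle 30: I4 complete
cycle 31: R1←I4
cycle 32: I5 operands ready
cycle 34: I5 complete
cycle 35: R5←I5
cycle 36: I6 dispatched to DivU
cycle 37: I6 operands ready
cycle 44: I6 complete
cycle 45: R5←I6
cycle 46: I7 dispatched to DivU
cycle 47: I7 operands ready
cycle 54: I7 complete
cycle 55: R4←I7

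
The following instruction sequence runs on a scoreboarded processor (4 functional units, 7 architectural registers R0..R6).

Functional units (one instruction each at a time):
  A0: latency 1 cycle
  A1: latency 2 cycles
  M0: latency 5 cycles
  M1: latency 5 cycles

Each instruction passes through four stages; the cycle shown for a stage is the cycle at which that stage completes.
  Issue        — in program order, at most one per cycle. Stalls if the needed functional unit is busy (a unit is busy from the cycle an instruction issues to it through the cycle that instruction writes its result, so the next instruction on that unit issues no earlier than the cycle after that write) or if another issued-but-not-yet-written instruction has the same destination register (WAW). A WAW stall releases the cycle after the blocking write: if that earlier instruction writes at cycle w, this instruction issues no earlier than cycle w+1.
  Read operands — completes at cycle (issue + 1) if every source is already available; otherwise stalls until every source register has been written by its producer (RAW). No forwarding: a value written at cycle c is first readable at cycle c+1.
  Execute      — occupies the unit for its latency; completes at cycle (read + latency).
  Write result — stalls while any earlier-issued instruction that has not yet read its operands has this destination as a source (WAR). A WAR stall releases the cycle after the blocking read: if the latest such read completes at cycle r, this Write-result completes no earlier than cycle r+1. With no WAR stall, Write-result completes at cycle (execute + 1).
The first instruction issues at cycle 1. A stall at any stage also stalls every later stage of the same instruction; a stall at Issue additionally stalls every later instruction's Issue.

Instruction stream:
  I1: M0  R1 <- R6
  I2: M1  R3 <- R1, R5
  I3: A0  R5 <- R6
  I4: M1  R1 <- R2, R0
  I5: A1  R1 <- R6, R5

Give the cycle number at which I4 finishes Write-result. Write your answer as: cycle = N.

cycle 1: I1→M0
cycle 2: I1 RO | I2→M1
cycle 3: I3→A0
cycle 4: I3 RO
cycle 5: I3 EX
cycle 7: I1 EX
cycle 8: I1 WR R1
cycle 9: I2 RO
cycle 10: I3 WR R5
cycle 14: I2 EX
cycle 15: I2 WR R3
cycle 16: I4→M1
cycle 17: I4 RO
cycle 22: I4 EX
cycle 23: I4 WR R1
cycle 24: I5→A1
cycle 25: I5 RO
cycle 27: I5 EX
cycle 28: I5 WR R1

cycle = 23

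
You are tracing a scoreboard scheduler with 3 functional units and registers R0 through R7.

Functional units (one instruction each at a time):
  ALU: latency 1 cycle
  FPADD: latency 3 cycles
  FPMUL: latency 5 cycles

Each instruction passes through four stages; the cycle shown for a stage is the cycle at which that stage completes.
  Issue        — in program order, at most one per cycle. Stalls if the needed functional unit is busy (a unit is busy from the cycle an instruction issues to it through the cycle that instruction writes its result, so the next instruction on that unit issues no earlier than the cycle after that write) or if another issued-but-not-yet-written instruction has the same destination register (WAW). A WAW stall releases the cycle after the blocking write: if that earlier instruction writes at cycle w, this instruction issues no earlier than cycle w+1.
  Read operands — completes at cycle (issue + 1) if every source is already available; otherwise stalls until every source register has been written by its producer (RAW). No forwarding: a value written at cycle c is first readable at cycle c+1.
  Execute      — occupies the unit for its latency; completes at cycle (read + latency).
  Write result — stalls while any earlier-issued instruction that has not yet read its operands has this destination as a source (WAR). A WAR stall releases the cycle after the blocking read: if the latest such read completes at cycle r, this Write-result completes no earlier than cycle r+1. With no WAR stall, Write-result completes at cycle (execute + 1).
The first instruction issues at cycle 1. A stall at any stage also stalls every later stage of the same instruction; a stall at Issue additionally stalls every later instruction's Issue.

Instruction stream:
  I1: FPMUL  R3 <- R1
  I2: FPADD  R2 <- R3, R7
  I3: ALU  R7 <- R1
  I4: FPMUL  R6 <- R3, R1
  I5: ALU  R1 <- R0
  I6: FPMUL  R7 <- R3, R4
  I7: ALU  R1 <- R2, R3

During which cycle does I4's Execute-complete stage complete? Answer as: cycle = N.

cycle 1: I1 dispatched to FPMUL
cycle 2: I1 operands ready | I2 dispatched to FPADD
cycle 3: I3 dispatched to ALU
cycle 4: I3 operands ready
cycle 5: I3 complete
cycle 7: I1 complete
cycle 8: R3←I1
cycle 9: I2 operands ready | I4 dispatched to FPMUL
cycle 10: R7←I3 | I4 operands ready
cycle 11: I5 dispatched to ALU
cycle 12: I2 complete | I5 operands ready
cycle 13: R2←I2 | I5 complete
cycle 14: R1←I5
cycle 15: I4 complete
cycle 16: R6←I4
cycle 17: I6 dispatched to FPMUL
cycle 18: I6 operands ready | I7 dispatched to ALU
cycle 19: I7 operands ready
cycle 20: I7 complete
cycle 21: R1←I7
cycle 23: I6 complete
cycle 24: R7←I6

cycle = 15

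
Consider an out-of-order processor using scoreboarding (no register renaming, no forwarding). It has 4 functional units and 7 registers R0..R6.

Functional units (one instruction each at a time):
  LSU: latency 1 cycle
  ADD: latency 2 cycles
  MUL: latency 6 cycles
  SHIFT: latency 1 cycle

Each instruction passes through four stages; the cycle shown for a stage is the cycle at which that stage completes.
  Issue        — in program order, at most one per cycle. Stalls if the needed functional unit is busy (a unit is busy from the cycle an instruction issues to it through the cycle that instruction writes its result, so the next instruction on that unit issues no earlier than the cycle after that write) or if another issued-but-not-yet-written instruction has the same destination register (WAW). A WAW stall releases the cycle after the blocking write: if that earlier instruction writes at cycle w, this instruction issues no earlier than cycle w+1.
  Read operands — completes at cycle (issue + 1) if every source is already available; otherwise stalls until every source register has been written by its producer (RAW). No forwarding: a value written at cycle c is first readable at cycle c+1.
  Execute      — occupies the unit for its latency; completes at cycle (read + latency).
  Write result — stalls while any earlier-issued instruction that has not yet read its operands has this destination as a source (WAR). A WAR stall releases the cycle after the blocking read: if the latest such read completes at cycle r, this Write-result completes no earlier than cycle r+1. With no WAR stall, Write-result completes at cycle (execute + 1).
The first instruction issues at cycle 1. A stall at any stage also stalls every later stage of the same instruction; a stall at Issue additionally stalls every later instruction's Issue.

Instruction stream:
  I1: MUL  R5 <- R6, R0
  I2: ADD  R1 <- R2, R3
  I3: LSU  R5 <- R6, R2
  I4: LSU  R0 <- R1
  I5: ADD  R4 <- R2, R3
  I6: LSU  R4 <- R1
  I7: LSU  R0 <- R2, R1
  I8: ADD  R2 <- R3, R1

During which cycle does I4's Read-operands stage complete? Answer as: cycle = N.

I1: IS=1 RO=2 EX=8 WR=9
I2: IS=2 RO=3 EX=5 WR=6
I3: IS=10 RO=11 EX=12 WR=13  [WAW R5: wait I1 write@9]
I4: IS=14 RO=15 EX=16 WR=17  [struct: LSU busy until I3 writes@13]
I5: IS=15 RO=16 EX=18 WR=19
I6: IS=20 RO=21 EX=22 WR=23  [WAW R4: wait I5 write@19]
I7: IS=24 RO=25 EX=26 WR=27  [struct: LSU busy until I6 writes@23]
I8: IS=25 RO=26 EX=28 WR=29

cycle = 15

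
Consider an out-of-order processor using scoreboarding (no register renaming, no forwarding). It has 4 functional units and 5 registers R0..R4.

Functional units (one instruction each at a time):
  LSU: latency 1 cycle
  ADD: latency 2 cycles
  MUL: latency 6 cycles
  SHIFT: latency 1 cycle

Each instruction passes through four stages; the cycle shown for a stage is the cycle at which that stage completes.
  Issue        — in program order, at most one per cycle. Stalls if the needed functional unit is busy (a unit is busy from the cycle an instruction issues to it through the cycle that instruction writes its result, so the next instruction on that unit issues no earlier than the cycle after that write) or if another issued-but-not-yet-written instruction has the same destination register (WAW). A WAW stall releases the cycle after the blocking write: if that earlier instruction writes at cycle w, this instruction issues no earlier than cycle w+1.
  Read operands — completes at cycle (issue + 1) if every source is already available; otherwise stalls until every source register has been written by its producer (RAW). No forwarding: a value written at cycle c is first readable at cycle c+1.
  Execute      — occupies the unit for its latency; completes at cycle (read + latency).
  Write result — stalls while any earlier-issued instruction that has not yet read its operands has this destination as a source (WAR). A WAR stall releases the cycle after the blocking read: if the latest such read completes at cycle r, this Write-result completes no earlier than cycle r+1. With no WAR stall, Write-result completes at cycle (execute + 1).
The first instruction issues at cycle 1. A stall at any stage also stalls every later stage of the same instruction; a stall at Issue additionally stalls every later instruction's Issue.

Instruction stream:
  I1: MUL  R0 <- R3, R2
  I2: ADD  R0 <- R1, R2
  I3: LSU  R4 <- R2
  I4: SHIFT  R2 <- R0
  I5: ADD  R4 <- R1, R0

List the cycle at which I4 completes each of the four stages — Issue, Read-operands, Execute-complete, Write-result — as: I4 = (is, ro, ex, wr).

[1] I1 dispatched to MUL
[2] I1 operands ready
[8] I1 complete
[9] R0←I1
[10] I2 dispatched to ADD
[11] I2 operands ready, I3 dispatched to LSU
[12] I3 operands ready, I4 dispatched to SHIFT
[13] I2 complete, I3 complete
[14] R0←I2, R4←I3
[15] I4 operands ready, I5 dispatched to ADD
[16] I4 complete, I5 operands ready
[17] R2←I4
[18] I5 complete
[19] R4←I5

I4 = (12, 15, 16, 17)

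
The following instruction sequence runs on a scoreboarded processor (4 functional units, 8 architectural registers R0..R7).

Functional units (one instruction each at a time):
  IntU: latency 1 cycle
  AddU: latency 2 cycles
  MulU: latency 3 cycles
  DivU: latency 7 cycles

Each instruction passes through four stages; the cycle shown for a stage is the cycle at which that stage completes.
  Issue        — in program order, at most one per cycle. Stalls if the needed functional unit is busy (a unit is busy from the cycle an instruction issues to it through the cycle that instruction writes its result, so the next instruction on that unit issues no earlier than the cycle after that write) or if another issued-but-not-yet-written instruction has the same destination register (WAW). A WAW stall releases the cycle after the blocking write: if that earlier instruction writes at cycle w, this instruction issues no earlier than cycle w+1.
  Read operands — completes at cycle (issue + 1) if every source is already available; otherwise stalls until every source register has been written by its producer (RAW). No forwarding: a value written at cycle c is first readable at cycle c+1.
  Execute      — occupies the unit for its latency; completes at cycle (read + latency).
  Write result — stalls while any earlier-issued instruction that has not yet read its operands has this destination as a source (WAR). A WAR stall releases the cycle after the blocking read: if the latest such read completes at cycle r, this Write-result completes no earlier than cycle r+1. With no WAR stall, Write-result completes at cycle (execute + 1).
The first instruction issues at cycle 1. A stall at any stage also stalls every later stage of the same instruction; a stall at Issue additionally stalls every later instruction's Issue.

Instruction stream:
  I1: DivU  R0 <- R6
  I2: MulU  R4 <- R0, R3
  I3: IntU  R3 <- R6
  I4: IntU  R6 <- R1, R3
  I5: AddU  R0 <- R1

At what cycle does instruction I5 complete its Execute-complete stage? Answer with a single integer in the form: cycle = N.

cycle = 17

I1: IS=1 RO=2 EX=9 WR=10
I2: IS=2 RO=11 EX=14 WR=15  [RAW R0: wait I1 write@10]
I3: IS=3 RO=4 EX=5 WR=12  [WAR R3: wait I2 read@11]
I4: IS=13 RO=14 EX=15 WR=16  [struct: IntU busy until I3 writes@12]
I5: IS=14 RO=15 EX=17 WR=18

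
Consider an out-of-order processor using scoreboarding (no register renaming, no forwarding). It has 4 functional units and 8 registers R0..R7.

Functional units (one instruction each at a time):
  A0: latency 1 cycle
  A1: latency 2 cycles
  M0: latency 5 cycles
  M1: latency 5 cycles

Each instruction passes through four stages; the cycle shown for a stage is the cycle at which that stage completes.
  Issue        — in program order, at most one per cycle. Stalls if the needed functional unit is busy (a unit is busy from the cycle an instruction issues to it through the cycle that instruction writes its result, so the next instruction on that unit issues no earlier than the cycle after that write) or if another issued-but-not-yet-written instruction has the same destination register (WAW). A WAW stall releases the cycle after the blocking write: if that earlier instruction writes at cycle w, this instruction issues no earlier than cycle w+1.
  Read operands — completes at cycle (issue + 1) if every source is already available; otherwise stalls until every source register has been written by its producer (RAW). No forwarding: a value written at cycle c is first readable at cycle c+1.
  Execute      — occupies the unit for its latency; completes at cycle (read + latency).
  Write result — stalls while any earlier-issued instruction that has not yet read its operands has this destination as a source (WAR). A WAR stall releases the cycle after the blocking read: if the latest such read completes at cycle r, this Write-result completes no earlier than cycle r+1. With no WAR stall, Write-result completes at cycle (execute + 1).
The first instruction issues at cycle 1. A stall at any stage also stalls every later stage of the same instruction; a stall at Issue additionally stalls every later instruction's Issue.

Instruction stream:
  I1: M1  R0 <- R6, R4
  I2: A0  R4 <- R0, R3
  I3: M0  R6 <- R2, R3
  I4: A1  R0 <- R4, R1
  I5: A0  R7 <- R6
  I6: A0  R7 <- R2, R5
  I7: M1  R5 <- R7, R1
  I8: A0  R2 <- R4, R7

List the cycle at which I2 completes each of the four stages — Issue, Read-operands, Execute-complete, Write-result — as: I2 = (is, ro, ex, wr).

I2 = (2, 9, 10, 11)

[1] issue I1 (M1)
[2] I1 read-ops; issue I2 (A0)
[3] issue I3 (M0)
[4] I3 read-ops
[7] I1 finished on M1
[8] I1→R0
[9] I2 read-ops; I3 finished on M0; issue I4 (A1)
[10] I2 finished on A0; I3→R6
[11] I2→R4
[12] I4 read-ops; issue I5 (A0)
[13] I5 read-ops
[14] I4 finished on A1; I5 finished on A0
[15] I4→R0; I5→R7
[16] issue I6 (A0)
[17] I6 read-ops; issue I7 (M1)
[18] I6 finished on A0
[19] I6→R7
[20] I7 read-ops; issue I8 (A0)
[21] I8 read-ops
[22] I8 finished on A0
[23] I8→R2
[25] I7 finished on M1
[26] I7→R5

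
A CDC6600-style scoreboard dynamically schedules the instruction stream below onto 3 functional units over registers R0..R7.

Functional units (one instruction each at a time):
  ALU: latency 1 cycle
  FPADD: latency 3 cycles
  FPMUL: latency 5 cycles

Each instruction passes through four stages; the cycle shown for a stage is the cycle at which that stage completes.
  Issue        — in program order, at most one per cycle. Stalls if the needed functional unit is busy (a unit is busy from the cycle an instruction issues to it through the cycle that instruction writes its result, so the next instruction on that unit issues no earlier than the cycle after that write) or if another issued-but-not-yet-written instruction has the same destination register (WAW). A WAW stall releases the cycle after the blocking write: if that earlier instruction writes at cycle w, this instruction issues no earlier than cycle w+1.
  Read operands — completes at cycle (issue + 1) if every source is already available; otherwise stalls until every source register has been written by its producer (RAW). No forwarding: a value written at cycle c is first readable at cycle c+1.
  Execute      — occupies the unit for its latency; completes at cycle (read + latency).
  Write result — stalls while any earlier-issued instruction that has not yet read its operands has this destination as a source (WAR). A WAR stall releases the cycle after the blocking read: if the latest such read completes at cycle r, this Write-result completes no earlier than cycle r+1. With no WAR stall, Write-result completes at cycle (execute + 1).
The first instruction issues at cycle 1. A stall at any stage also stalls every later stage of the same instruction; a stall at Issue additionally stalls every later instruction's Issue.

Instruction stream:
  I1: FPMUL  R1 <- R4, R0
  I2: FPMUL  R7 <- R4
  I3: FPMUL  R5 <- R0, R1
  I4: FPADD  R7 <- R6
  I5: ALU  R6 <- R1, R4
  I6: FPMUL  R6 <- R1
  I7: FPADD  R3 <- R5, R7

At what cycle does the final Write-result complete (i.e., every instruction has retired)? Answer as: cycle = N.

I1 -> (1, 2, 7, 8)
I2 -> (9, 10, 15, 16)  // struct: FPMUL busy until I1 writes@8
I3 -> (17, 18, 23, 24)  // struct: FPMUL busy until I2 writes@16
I4 -> (18, 19, 22, 23)
I5 -> (19, 20, 21, 22)
I6 -> (25, 26, 31, 32)  // struct: FPMUL busy until I3 writes@24
I7 -> (26, 27, 30, 31)

cycle = 32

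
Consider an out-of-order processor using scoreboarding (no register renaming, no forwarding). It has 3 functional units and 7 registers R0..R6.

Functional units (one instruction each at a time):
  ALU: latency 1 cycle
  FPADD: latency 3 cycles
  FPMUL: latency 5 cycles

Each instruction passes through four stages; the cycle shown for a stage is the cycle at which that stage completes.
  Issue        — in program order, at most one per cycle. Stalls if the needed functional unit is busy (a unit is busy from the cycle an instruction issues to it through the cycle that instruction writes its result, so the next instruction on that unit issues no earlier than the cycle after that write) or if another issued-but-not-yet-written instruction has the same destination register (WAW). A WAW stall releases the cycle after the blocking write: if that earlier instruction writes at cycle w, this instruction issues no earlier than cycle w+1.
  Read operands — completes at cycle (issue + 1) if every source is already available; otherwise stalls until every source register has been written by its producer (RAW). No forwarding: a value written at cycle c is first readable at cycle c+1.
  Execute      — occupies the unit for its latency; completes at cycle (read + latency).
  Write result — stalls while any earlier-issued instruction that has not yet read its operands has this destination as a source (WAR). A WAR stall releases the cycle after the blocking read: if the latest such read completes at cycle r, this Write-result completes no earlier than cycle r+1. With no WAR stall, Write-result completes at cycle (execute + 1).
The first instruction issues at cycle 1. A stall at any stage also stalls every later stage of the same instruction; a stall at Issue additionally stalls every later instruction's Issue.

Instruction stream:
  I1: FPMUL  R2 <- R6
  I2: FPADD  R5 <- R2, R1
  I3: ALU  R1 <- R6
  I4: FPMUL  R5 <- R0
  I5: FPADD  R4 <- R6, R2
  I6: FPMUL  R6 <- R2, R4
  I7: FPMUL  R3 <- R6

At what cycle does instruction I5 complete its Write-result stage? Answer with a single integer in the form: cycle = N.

I1  is:1  ro:2  ex:7  wr:8
I2  is:2  ro:9  ex:12  wr:13  — RAW R2: wait I1 write@8
I3  is:3  ro:4  ex:5  wr:10  — WAR R1: wait I2 read@9
I4  is:14  ro:15  ex:20  wr:21  — WAW R5: wait I2 write@13
I5  is:15  ro:16  ex:19  wr:20
I6  is:22  ro:23  ex:28  wr:29  — struct: FPMUL busy until I4 writes@21
I7  is:30  ro:31  ex:36  wr:37  — struct: FPMUL busy until I6 writes@29

cycle = 20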